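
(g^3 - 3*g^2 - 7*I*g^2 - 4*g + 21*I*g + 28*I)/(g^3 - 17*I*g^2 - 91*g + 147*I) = (g^2 - 3*g - 4)/(g^2 - 10*I*g - 21)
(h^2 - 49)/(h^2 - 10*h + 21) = (h + 7)/(h - 3)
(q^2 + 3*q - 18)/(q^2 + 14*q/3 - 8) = 3*(q - 3)/(3*q - 4)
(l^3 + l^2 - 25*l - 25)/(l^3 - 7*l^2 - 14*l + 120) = (l^2 + 6*l + 5)/(l^2 - 2*l - 24)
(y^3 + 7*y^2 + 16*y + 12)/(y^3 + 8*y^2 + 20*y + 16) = (y + 3)/(y + 4)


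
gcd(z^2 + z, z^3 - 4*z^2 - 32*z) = z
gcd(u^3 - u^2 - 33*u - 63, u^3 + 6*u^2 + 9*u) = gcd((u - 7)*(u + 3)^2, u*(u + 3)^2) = u^2 + 6*u + 9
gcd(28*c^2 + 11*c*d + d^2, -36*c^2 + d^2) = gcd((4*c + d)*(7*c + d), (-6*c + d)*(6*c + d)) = 1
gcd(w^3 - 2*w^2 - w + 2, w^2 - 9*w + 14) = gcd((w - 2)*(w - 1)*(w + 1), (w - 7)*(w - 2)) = w - 2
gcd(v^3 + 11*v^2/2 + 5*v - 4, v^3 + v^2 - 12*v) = v + 4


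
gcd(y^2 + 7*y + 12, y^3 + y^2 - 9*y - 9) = y + 3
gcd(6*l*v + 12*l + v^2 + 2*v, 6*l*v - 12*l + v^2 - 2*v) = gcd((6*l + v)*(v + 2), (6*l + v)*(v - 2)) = 6*l + v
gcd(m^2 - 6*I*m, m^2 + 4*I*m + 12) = 1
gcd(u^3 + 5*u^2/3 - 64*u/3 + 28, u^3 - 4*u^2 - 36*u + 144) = u + 6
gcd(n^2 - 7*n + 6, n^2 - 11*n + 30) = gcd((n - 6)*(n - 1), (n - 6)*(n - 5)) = n - 6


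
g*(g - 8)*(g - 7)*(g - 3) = g^4 - 18*g^3 + 101*g^2 - 168*g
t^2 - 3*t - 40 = (t - 8)*(t + 5)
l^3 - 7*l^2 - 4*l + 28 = (l - 7)*(l - 2)*(l + 2)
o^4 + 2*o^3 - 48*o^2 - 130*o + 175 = (o - 7)*(o - 1)*(o + 5)^2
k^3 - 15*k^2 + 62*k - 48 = (k - 8)*(k - 6)*(k - 1)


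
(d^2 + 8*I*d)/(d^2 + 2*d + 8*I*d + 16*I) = d/(d + 2)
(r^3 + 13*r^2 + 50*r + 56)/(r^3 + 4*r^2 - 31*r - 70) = (r + 4)/(r - 5)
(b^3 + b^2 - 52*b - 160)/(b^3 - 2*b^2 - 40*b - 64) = (b + 5)/(b + 2)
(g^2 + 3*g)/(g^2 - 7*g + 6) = g*(g + 3)/(g^2 - 7*g + 6)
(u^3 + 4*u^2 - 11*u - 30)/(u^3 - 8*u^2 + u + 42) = (u + 5)/(u - 7)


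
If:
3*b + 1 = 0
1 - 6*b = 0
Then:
No Solution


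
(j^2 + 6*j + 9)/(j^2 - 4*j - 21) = (j + 3)/(j - 7)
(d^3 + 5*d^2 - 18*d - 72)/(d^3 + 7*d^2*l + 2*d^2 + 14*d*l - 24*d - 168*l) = (d + 3)/(d + 7*l)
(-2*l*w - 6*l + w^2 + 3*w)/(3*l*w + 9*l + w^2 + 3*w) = (-2*l + w)/(3*l + w)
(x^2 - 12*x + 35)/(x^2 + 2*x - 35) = (x - 7)/(x + 7)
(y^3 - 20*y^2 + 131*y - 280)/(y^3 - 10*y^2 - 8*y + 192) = (y^2 - 12*y + 35)/(y^2 - 2*y - 24)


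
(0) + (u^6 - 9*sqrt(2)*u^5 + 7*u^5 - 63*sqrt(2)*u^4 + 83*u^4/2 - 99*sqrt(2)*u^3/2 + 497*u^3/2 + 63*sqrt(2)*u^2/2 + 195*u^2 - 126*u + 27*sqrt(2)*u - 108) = u^6 - 9*sqrt(2)*u^5 + 7*u^5 - 63*sqrt(2)*u^4 + 83*u^4/2 - 99*sqrt(2)*u^3/2 + 497*u^3/2 + 63*sqrt(2)*u^2/2 + 195*u^2 - 126*u + 27*sqrt(2)*u - 108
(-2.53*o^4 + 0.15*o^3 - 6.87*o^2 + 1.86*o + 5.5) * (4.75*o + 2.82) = -12.0175*o^5 - 6.4221*o^4 - 32.2095*o^3 - 10.5384*o^2 + 31.3702*o + 15.51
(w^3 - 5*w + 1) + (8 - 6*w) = w^3 - 11*w + 9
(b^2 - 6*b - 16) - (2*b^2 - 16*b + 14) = -b^2 + 10*b - 30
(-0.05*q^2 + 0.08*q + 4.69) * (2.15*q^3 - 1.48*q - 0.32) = -0.1075*q^5 + 0.172*q^4 + 10.1575*q^3 - 0.1024*q^2 - 6.9668*q - 1.5008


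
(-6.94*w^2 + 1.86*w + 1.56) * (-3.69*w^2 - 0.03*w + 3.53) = 25.6086*w^4 - 6.6552*w^3 - 30.3104*w^2 + 6.519*w + 5.5068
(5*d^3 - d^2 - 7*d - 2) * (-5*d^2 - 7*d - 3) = -25*d^5 - 30*d^4 + 27*d^3 + 62*d^2 + 35*d + 6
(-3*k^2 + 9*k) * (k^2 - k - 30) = -3*k^4 + 12*k^3 + 81*k^2 - 270*k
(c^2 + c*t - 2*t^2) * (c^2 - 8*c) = c^4 + c^3*t - 8*c^3 - 2*c^2*t^2 - 8*c^2*t + 16*c*t^2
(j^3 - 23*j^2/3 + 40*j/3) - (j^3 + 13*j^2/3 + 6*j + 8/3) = -12*j^2 + 22*j/3 - 8/3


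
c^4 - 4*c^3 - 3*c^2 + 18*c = c*(c - 3)^2*(c + 2)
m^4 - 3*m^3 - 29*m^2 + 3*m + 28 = (m - 7)*(m - 1)*(m + 1)*(m + 4)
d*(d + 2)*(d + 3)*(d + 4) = d^4 + 9*d^3 + 26*d^2 + 24*d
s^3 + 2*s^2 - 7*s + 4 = (s - 1)^2*(s + 4)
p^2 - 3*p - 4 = (p - 4)*(p + 1)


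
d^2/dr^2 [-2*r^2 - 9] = -4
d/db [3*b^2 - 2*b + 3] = 6*b - 2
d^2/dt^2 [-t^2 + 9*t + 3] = -2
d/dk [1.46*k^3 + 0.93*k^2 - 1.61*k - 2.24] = 4.38*k^2 + 1.86*k - 1.61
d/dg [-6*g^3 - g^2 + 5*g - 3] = -18*g^2 - 2*g + 5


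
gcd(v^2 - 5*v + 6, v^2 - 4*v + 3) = v - 3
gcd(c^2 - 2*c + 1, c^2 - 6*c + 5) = c - 1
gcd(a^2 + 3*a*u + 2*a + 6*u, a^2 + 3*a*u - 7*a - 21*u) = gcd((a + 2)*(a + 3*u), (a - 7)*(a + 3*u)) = a + 3*u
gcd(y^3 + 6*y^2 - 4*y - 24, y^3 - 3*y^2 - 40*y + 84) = y^2 + 4*y - 12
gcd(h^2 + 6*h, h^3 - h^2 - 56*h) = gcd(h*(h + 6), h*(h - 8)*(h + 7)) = h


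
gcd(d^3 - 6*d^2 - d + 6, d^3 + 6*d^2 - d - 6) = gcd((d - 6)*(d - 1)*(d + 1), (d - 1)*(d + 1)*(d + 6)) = d^2 - 1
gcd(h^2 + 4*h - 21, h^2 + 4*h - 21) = h^2 + 4*h - 21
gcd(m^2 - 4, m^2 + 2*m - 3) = 1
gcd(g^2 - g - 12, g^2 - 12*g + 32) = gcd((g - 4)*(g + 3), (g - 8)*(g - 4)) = g - 4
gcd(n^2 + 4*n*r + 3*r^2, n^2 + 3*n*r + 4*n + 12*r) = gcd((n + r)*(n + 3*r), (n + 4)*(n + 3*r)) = n + 3*r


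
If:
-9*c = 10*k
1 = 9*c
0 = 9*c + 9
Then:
No Solution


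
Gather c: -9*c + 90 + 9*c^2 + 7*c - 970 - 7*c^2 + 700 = 2*c^2 - 2*c - 180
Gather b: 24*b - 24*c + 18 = 24*b - 24*c + 18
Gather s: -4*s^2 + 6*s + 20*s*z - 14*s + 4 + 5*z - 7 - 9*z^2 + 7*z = -4*s^2 + s*(20*z - 8) - 9*z^2 + 12*z - 3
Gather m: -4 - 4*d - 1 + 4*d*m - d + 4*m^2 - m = -5*d + 4*m^2 + m*(4*d - 1) - 5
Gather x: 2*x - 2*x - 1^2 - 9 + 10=0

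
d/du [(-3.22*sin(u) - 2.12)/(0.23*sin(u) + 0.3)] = -0.4784*cos(u)/(0.23*sin(u) + 0.3)^2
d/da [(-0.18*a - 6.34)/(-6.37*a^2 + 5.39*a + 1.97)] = (-1.1466*a^2 - 80.7716*a + 33.818)/(40.5769*a^4 - 68.6686*a^3 + 3.9543*a^2 + 21.2366*a + 3.8809)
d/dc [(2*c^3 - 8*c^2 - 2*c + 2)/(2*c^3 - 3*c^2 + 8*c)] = 2*(5*c^4 + 20*c^3 - 41*c^2 + 6*c - 8)/(c^2*(4*c^4 - 12*c^3 + 41*c^2 - 48*c + 64))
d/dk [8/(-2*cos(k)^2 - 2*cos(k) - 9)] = -(16*sin(k) + 16*sin(2*k))/(2*cos(k) + cos(2*k) + 10)^2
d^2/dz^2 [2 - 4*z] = 0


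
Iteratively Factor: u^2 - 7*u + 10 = (u - 5)*(u - 2)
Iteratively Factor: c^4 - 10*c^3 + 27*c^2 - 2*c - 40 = (c - 4)*(c^3 - 6*c^2 + 3*c + 10) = (c - 5)*(c - 4)*(c^2 - c - 2) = (c - 5)*(c - 4)*(c - 2)*(c + 1)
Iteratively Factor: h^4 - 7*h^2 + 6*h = (h - 2)*(h^3 + 2*h^2 - 3*h) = (h - 2)*(h + 3)*(h^2 - h) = h*(h - 2)*(h + 3)*(h - 1)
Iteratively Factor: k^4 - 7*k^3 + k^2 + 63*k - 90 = (k + 3)*(k^3 - 10*k^2 + 31*k - 30) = (k - 2)*(k + 3)*(k^2 - 8*k + 15) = (k - 5)*(k - 2)*(k + 3)*(k - 3)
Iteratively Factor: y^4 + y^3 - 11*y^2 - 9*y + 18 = (y - 1)*(y^3 + 2*y^2 - 9*y - 18) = (y - 3)*(y - 1)*(y^2 + 5*y + 6) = (y - 3)*(y - 1)*(y + 2)*(y + 3)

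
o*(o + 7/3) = o^2 + 7*o/3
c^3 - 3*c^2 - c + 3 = (c - 3)*(c - 1)*(c + 1)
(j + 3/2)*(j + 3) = j^2 + 9*j/2 + 9/2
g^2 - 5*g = g*(g - 5)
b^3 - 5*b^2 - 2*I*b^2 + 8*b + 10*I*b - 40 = (b - 5)*(b - 4*I)*(b + 2*I)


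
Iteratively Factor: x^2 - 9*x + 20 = (x - 4)*(x - 5)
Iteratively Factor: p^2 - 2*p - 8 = (p - 4)*(p + 2)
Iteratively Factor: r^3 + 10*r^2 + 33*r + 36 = (r + 3)*(r^2 + 7*r + 12) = (r + 3)*(r + 4)*(r + 3)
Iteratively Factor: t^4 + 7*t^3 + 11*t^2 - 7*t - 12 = (t + 1)*(t^3 + 6*t^2 + 5*t - 12) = (t - 1)*(t + 1)*(t^2 + 7*t + 12) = (t - 1)*(t + 1)*(t + 4)*(t + 3)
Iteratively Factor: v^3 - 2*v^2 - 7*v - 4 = (v + 1)*(v^2 - 3*v - 4) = (v + 1)^2*(v - 4)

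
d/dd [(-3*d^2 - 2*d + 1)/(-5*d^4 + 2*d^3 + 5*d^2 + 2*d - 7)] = 2*(-15*d^5 - 12*d^4 + 14*d^3 - d^2 + 16*d + 6)/(25*d^8 - 20*d^7 - 46*d^6 + 103*d^4 - 8*d^3 - 66*d^2 - 28*d + 49)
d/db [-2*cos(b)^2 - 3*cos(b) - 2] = (4*cos(b) + 3)*sin(b)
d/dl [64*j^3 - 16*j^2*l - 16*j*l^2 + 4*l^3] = -16*j^2 - 32*j*l + 12*l^2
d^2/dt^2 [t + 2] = 0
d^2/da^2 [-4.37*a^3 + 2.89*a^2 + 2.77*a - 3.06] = 5.78 - 26.22*a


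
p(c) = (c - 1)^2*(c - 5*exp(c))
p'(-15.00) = 736.00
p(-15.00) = -3840.00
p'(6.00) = -70515.04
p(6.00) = -50278.60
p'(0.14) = 6.14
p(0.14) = -4.15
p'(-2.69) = 31.35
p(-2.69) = -41.25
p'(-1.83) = 16.48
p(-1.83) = -21.08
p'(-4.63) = 82.83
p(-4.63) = -148.30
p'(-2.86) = 34.92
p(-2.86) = -46.88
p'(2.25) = -185.53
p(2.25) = -70.61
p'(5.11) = -20742.76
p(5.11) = -13906.28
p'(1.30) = -11.79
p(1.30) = -1.53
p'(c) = (1 - 5*exp(c))*(c - 1)^2 + (c - 5*exp(c))*(2*c - 2) = (c - 1)*(2*c + (1 - 5*exp(c))*(c - 1) - 10*exp(c))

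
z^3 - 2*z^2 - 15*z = z*(z - 5)*(z + 3)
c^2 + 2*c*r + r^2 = (c + r)^2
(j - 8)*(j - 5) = j^2 - 13*j + 40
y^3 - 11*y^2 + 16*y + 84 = (y - 7)*(y - 6)*(y + 2)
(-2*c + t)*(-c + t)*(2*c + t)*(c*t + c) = 4*c^4*t + 4*c^4 - 4*c^3*t^2 - 4*c^3*t - c^2*t^3 - c^2*t^2 + c*t^4 + c*t^3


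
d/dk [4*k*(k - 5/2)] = 8*k - 10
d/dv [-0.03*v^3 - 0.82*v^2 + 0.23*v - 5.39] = -0.09*v^2 - 1.64*v + 0.23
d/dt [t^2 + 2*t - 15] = 2*t + 2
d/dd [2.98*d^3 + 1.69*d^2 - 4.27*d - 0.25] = 8.94*d^2 + 3.38*d - 4.27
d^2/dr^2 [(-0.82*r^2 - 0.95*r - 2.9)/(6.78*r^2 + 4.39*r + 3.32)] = (-38.526672*r^3 - 689.102928*r^2 - 389.59236*r + 28.392884)/(311.665752*r^6 + 605.403828*r^5 + 849.839778*r^4 + 677.507383*r^3 + 416.145732*r^2 + 145.165008*r + 36.594368)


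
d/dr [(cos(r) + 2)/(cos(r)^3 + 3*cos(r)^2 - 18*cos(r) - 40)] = (sin(r) + sin(2*r))/((cos(r) - 4)^2*(cos(r) + 5)^2)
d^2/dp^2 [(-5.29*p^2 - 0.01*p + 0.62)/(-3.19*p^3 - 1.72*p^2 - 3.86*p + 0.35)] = (107.663138*p^6 + 0.610566000000176*p^5 - 466.208292*p^4 - 42.1709019999999*p^3 - 37.5696359999999*p^2 - 28.815084*p - 17.898914)/(32.461759*p^9 + 52.508676*p^8 + 146.151126*p^7 + 121.477831*p^6 + 165.325164*p^5 + 47.917476*p^4 + 44.742461*p^3 - 15.01248*p^2 + 1.41855*p - 0.042875)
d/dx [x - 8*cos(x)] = 8*sin(x) + 1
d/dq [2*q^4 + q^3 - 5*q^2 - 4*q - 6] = 8*q^3 + 3*q^2 - 10*q - 4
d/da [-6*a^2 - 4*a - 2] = -12*a - 4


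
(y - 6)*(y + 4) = y^2 - 2*y - 24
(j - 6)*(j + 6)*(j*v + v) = j^3*v + j^2*v - 36*j*v - 36*v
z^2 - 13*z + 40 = (z - 8)*(z - 5)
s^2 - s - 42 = (s - 7)*(s + 6)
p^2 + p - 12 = (p - 3)*(p + 4)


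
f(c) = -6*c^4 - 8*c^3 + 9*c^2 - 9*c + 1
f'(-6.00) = 4203.00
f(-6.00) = -5669.00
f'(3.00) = -819.00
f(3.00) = -647.00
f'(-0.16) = -12.40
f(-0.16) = 2.70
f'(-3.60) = 734.90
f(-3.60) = -484.48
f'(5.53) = -4702.10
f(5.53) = -6737.59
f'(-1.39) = -15.94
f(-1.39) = 29.99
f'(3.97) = -1817.50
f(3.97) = -1883.88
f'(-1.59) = -1.82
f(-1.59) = 31.87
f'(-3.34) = 557.38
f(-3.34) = -317.15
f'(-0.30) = -15.91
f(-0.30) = 4.68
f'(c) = -24*c^3 - 24*c^2 + 18*c - 9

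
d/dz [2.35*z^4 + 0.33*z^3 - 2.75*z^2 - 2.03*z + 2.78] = 9.4*z^3 + 0.99*z^2 - 5.5*z - 2.03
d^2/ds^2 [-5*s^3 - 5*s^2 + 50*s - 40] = -30*s - 10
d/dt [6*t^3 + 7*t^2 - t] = 18*t^2 + 14*t - 1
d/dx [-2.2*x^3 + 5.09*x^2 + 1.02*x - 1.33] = -6.6*x^2 + 10.18*x + 1.02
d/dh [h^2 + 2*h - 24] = 2*h + 2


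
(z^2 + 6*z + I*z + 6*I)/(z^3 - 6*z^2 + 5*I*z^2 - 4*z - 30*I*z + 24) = (z + 6)/(z^2 + z*(-6 + 4*I) - 24*I)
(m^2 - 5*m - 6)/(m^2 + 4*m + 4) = (m^2 - 5*m - 6)/(m^2 + 4*m + 4)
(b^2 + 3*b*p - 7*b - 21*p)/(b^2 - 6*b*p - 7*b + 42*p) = (-b - 3*p)/(-b + 6*p)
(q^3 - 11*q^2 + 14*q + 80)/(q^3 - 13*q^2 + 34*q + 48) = (q^2 - 3*q - 10)/(q^2 - 5*q - 6)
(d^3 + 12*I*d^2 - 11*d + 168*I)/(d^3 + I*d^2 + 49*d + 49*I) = (d^2 + 5*I*d + 24)/(d^2 - 6*I*d + 7)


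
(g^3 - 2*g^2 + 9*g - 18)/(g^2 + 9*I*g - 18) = (g^2 - g*(2 + 3*I) + 6*I)/(g + 6*I)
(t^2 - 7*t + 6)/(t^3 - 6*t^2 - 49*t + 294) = (t - 1)/(t^2 - 49)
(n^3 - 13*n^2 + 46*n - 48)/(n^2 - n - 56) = (n^2 - 5*n + 6)/(n + 7)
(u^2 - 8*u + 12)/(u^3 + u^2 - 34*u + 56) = (u - 6)/(u^2 + 3*u - 28)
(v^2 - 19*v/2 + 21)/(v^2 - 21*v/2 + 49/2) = (v - 6)/(v - 7)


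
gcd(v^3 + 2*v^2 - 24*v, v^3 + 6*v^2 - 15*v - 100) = v - 4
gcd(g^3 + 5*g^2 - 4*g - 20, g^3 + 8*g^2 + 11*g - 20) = g + 5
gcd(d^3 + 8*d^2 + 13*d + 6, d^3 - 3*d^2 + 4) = d + 1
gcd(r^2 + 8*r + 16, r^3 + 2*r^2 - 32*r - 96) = r^2 + 8*r + 16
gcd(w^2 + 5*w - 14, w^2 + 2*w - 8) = w - 2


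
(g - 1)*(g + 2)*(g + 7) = g^3 + 8*g^2 + 5*g - 14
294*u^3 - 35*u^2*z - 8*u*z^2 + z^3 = (-7*u + z)^2*(6*u + z)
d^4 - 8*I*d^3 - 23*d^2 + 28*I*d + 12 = (d - 3*I)*(d - 2*I)^2*(d - I)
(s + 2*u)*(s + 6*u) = s^2 + 8*s*u + 12*u^2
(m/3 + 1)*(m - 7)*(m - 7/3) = m^3/3 - 19*m^2/9 - 35*m/9 + 49/3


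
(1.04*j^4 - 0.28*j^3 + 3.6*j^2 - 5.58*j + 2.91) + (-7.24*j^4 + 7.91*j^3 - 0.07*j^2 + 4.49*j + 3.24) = -6.2*j^4 + 7.63*j^3 + 3.53*j^2 - 1.09*j + 6.15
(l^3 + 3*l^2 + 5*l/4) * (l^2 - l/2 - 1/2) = l^5 + 5*l^4/2 - 3*l^3/4 - 17*l^2/8 - 5*l/8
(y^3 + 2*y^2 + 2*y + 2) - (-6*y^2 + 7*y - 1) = y^3 + 8*y^2 - 5*y + 3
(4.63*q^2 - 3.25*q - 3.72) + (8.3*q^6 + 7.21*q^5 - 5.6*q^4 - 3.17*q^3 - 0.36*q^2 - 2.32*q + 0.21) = 8.3*q^6 + 7.21*q^5 - 5.6*q^4 - 3.17*q^3 + 4.27*q^2 - 5.57*q - 3.51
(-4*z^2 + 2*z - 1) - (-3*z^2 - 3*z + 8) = -z^2 + 5*z - 9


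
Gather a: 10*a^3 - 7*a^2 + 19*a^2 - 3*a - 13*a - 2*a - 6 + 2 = 10*a^3 + 12*a^2 - 18*a - 4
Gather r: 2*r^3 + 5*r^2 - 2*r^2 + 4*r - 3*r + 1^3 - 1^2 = 2*r^3 + 3*r^2 + r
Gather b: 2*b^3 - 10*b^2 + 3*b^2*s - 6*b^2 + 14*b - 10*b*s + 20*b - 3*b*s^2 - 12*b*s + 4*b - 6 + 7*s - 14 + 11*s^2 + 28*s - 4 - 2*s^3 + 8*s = 2*b^3 + b^2*(3*s - 16) + b*(-3*s^2 - 22*s + 38) - 2*s^3 + 11*s^2 + 43*s - 24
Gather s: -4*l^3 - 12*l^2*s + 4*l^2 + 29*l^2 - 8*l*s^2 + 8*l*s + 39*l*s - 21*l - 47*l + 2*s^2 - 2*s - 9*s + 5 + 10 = -4*l^3 + 33*l^2 - 68*l + s^2*(2 - 8*l) + s*(-12*l^2 + 47*l - 11) + 15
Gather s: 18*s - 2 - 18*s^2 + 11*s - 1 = -18*s^2 + 29*s - 3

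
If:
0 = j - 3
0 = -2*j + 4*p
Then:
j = 3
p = 3/2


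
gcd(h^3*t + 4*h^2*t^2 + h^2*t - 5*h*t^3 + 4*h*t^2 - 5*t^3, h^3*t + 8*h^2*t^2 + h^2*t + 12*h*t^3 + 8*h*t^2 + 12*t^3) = h*t + t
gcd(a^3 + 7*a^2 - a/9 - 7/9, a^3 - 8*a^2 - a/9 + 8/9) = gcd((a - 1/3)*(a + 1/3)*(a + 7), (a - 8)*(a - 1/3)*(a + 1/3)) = a^2 - 1/9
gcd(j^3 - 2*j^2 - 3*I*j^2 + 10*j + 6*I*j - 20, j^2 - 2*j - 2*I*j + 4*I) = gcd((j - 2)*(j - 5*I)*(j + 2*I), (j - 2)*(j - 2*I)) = j - 2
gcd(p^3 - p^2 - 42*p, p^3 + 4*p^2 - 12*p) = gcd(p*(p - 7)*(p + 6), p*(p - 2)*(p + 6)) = p^2 + 6*p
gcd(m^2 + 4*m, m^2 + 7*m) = m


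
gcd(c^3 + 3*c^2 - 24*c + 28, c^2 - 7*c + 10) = c - 2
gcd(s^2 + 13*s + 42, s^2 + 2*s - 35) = s + 7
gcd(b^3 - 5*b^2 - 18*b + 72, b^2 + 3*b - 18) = b - 3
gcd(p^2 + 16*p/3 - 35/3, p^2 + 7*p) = p + 7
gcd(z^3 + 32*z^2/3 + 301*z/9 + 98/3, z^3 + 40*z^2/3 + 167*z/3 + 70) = z^2 + 25*z/3 + 14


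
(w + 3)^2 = w^2 + 6*w + 9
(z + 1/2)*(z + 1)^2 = z^3 + 5*z^2/2 + 2*z + 1/2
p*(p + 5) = p^2 + 5*p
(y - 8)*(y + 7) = y^2 - y - 56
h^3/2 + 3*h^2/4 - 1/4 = (h/2 + 1/2)*(h - 1/2)*(h + 1)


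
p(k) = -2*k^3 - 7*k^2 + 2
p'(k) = -6*k^2 - 14*k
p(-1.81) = -9.07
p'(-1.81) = 5.68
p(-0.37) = 1.14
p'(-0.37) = 4.36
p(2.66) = -85.17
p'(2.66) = -79.69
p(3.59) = -180.75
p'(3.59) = -127.59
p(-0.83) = -1.68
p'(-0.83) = 7.49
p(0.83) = -3.97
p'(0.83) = -15.75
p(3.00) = -115.00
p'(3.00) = -96.00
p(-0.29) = 1.46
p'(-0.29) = 3.56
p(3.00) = -115.00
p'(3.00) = -96.00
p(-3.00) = -7.00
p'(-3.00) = -12.00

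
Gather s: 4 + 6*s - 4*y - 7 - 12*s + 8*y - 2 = -6*s + 4*y - 5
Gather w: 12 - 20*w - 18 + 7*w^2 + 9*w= 7*w^2 - 11*w - 6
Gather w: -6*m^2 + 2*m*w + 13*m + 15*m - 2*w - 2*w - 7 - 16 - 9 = -6*m^2 + 28*m + w*(2*m - 4) - 32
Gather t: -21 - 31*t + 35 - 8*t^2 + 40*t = -8*t^2 + 9*t + 14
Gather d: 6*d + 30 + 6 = 6*d + 36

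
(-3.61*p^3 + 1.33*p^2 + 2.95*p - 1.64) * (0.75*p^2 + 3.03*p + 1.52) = -2.7075*p^5 - 9.9408*p^4 + 0.7552*p^3 + 9.7301*p^2 - 0.485199999999999*p - 2.4928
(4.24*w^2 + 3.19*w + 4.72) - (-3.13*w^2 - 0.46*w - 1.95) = 7.37*w^2 + 3.65*w + 6.67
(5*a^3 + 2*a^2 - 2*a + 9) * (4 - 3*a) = -15*a^4 + 14*a^3 + 14*a^2 - 35*a + 36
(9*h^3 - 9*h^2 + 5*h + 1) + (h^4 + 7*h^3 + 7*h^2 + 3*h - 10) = h^4 + 16*h^3 - 2*h^2 + 8*h - 9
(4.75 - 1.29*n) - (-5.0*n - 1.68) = 3.71*n + 6.43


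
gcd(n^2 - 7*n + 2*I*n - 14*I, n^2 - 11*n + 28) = n - 7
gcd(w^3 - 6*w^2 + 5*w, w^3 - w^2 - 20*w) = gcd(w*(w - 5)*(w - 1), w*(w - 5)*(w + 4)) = w^2 - 5*w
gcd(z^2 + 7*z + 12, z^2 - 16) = z + 4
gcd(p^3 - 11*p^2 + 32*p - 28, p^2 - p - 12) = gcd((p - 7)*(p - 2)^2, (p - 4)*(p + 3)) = 1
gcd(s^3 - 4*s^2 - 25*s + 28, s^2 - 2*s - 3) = 1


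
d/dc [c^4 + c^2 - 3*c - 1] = 4*c^3 + 2*c - 3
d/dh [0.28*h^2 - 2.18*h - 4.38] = 0.56*h - 2.18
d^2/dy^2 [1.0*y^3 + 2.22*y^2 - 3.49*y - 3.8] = 6.0*y + 4.44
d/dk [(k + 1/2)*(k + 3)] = 2*k + 7/2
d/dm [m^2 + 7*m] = 2*m + 7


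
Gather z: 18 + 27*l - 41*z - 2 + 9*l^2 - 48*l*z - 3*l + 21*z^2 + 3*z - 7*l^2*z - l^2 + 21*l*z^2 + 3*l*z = 8*l^2 + 24*l + z^2*(21*l + 21) + z*(-7*l^2 - 45*l - 38) + 16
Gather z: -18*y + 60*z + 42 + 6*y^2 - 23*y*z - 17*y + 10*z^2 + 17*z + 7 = 6*y^2 - 35*y + 10*z^2 + z*(77 - 23*y) + 49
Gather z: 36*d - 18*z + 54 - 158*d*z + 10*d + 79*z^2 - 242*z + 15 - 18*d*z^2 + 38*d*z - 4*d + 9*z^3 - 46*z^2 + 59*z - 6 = 42*d + 9*z^3 + z^2*(33 - 18*d) + z*(-120*d - 201) + 63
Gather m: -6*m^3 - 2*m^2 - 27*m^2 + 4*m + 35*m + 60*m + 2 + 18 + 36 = -6*m^3 - 29*m^2 + 99*m + 56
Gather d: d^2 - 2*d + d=d^2 - d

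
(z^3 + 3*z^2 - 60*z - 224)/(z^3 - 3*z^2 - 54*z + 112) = (z + 4)/(z - 2)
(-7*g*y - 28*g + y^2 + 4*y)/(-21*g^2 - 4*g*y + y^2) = (y + 4)/(3*g + y)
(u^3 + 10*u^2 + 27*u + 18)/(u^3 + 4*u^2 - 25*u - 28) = (u^2 + 9*u + 18)/(u^2 + 3*u - 28)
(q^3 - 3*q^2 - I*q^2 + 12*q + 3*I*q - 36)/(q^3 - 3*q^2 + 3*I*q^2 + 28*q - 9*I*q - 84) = (q + 3*I)/(q + 7*I)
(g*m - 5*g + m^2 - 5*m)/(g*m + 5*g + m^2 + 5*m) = (m - 5)/(m + 5)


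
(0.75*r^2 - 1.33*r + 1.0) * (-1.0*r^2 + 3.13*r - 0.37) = -0.75*r^4 + 3.6775*r^3 - 5.4404*r^2 + 3.6221*r - 0.37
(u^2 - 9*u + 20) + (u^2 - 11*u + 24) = 2*u^2 - 20*u + 44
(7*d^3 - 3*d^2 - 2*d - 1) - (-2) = 7*d^3 - 3*d^2 - 2*d + 1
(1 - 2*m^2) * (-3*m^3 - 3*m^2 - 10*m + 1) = 6*m^5 + 6*m^4 + 17*m^3 - 5*m^2 - 10*m + 1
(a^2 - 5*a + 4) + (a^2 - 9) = 2*a^2 - 5*a - 5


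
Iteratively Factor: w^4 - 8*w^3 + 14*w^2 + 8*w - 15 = (w + 1)*(w^3 - 9*w^2 + 23*w - 15) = (w - 3)*(w + 1)*(w^2 - 6*w + 5) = (w - 3)*(w - 1)*(w + 1)*(w - 5)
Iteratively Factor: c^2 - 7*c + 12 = (c - 4)*(c - 3)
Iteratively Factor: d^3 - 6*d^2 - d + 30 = (d - 5)*(d^2 - d - 6) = (d - 5)*(d - 3)*(d + 2)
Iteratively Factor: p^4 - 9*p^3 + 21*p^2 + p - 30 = (p + 1)*(p^3 - 10*p^2 + 31*p - 30) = (p - 5)*(p + 1)*(p^2 - 5*p + 6) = (p - 5)*(p - 3)*(p + 1)*(p - 2)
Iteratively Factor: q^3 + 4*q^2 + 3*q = (q)*(q^2 + 4*q + 3) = q*(q + 3)*(q + 1)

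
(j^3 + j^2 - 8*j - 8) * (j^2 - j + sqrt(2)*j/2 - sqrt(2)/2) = j^5 + sqrt(2)*j^4/2 - 9*j^3 - 9*sqrt(2)*j^2/2 + 8*j + 4*sqrt(2)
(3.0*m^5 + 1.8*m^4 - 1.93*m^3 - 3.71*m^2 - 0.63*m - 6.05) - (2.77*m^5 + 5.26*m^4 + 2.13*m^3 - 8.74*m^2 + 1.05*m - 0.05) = 0.23*m^5 - 3.46*m^4 - 4.06*m^3 + 5.03*m^2 - 1.68*m - 6.0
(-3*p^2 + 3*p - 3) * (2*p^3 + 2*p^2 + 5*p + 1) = -6*p^5 - 15*p^3 + 6*p^2 - 12*p - 3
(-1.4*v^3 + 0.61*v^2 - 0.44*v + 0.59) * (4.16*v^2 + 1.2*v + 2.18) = -5.824*v^5 + 0.8576*v^4 - 4.1504*v^3 + 3.2562*v^2 - 0.2512*v + 1.2862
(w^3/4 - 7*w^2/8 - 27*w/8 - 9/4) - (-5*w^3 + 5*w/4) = 21*w^3/4 - 7*w^2/8 - 37*w/8 - 9/4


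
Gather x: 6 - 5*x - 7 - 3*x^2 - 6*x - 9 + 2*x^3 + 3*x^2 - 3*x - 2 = 2*x^3 - 14*x - 12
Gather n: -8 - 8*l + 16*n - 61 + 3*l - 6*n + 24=-5*l + 10*n - 45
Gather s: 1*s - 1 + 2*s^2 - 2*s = 2*s^2 - s - 1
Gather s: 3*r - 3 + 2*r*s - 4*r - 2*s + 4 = -r + s*(2*r - 2) + 1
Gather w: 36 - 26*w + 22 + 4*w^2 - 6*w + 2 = 4*w^2 - 32*w + 60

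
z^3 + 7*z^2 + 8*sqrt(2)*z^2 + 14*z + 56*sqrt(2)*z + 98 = (z + 7)*(z + sqrt(2))*(z + 7*sqrt(2))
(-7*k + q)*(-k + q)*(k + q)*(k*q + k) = 7*k^4*q + 7*k^4 - k^3*q^2 - k^3*q - 7*k^2*q^3 - 7*k^2*q^2 + k*q^4 + k*q^3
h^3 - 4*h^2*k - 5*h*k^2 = h*(h - 5*k)*(h + k)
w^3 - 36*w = w*(w - 6)*(w + 6)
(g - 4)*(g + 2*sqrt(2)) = g^2 - 4*g + 2*sqrt(2)*g - 8*sqrt(2)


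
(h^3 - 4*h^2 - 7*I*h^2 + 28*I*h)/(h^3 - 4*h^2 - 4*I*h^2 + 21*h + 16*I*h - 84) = h/(h + 3*I)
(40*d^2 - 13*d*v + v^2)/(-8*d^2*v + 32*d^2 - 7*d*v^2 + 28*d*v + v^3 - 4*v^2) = (-5*d + v)/(d*v - 4*d + v^2 - 4*v)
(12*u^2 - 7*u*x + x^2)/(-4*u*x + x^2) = (-3*u + x)/x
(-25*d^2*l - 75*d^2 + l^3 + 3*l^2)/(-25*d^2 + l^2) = l + 3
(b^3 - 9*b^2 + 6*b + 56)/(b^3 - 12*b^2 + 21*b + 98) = (b - 4)/(b - 7)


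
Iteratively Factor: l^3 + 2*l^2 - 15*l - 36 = (l + 3)*(l^2 - l - 12) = (l + 3)^2*(l - 4)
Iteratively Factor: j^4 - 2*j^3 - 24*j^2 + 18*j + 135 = (j - 5)*(j^3 + 3*j^2 - 9*j - 27) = (j - 5)*(j + 3)*(j^2 - 9) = (j - 5)*(j + 3)^2*(j - 3)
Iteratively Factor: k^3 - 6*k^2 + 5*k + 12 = (k - 4)*(k^2 - 2*k - 3) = (k - 4)*(k - 3)*(k + 1)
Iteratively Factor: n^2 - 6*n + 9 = (n - 3)*(n - 3)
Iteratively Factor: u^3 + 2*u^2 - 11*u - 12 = (u - 3)*(u^2 + 5*u + 4) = (u - 3)*(u + 1)*(u + 4)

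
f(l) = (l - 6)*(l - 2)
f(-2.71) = 41.02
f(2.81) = -2.58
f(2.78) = -2.51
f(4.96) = -3.08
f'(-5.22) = -18.44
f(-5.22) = 81.01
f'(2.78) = -2.44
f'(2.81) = -2.38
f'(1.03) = -5.94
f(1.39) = 2.81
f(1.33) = 3.13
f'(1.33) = -5.34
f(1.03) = 4.82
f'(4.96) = 1.92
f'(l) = 2*l - 8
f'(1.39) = -5.22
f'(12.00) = 16.00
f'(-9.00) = -26.00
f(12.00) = 60.00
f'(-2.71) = -13.42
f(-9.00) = 165.00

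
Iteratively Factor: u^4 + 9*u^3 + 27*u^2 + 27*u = (u + 3)*(u^3 + 6*u^2 + 9*u) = u*(u + 3)*(u^2 + 6*u + 9) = u*(u + 3)^2*(u + 3)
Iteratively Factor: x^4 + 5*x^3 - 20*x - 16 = (x - 2)*(x^3 + 7*x^2 + 14*x + 8) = (x - 2)*(x + 1)*(x^2 + 6*x + 8) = (x - 2)*(x + 1)*(x + 2)*(x + 4)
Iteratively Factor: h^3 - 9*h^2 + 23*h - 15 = (h - 5)*(h^2 - 4*h + 3) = (h - 5)*(h - 3)*(h - 1)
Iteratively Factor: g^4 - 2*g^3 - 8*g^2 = (g + 2)*(g^3 - 4*g^2) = g*(g + 2)*(g^2 - 4*g) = g^2*(g + 2)*(g - 4)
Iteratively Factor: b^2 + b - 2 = (b - 1)*(b + 2)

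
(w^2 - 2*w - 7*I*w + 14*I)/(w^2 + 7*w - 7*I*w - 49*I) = (w - 2)/(w + 7)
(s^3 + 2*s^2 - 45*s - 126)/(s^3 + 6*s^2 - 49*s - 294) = (s + 3)/(s + 7)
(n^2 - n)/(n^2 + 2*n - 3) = n/(n + 3)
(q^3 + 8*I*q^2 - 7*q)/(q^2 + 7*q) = (q^2 + 8*I*q - 7)/(q + 7)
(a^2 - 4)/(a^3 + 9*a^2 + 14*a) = (a - 2)/(a*(a + 7))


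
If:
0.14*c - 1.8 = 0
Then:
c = 12.86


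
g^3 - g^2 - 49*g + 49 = (g - 7)*(g - 1)*(g + 7)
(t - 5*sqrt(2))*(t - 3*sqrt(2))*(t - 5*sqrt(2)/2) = t^3 - 21*sqrt(2)*t^2/2 + 70*t - 75*sqrt(2)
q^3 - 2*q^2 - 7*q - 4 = (q - 4)*(q + 1)^2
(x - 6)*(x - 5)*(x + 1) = x^3 - 10*x^2 + 19*x + 30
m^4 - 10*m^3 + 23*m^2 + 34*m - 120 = (m - 5)*(m - 4)*(m - 3)*(m + 2)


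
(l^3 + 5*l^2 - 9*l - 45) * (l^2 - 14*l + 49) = l^5 - 9*l^4 - 30*l^3 + 326*l^2 + 189*l - 2205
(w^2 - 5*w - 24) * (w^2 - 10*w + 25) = w^4 - 15*w^3 + 51*w^2 + 115*w - 600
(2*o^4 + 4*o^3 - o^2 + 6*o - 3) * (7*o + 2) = 14*o^5 + 32*o^4 + o^3 + 40*o^2 - 9*o - 6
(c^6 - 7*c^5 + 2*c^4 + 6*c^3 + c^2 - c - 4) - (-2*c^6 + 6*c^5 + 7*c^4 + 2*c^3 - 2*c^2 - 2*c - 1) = 3*c^6 - 13*c^5 - 5*c^4 + 4*c^3 + 3*c^2 + c - 3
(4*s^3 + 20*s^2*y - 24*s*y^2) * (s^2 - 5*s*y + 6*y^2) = 4*s^5 - 100*s^3*y^2 + 240*s^2*y^3 - 144*s*y^4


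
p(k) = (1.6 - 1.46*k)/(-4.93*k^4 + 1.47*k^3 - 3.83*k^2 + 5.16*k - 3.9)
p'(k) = (1.6 - 1.46*k)*(19.72*k^3 - 4.41*k^2 + 7.66*k - 5.16)/(-4.93*k^4 + 1.47*k^3 - 3.83*k^2 + 5.16*k - 3.9)^2 - 1.46/(-4.93*k^4 + 1.47*k^3 - 3.83*k^2 + 5.16*k - 3.9) = (-21.5934*k^4 + 35.8444*k^3 - 12.6478*k^2 + 12.256*k - 2.562)/(24.3049*k^8 - 14.4942*k^7 + 39.9247*k^6 - 62.1378*k^5 + 68.2933*k^4 - 50.9916*k^3 + 56.4996*k^2 - 40.248*k + 15.21)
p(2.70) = 0.01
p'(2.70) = -0.01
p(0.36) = -0.42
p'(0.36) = 0.23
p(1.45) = 0.02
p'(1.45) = 0.01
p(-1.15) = -0.13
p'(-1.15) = -0.19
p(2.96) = 0.01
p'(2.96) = -0.01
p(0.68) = -0.22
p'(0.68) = 0.87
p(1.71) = 0.02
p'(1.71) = -0.01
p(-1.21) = -0.12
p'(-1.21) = -0.17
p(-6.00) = -0.00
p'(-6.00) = -0.00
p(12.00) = 0.00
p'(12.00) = -0.00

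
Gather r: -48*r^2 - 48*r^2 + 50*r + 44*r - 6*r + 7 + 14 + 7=-96*r^2 + 88*r + 28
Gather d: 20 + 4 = 24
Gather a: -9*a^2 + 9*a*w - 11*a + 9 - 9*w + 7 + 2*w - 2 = -9*a^2 + a*(9*w - 11) - 7*w + 14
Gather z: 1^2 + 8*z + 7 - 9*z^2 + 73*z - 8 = -9*z^2 + 81*z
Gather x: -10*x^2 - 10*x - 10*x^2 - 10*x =-20*x^2 - 20*x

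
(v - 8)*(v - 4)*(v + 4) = v^3 - 8*v^2 - 16*v + 128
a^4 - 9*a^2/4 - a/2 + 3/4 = (a - 3/2)*(a - 1/2)*(a + 1)^2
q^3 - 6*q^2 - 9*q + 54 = (q - 6)*(q - 3)*(q + 3)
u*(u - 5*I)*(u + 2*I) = u^3 - 3*I*u^2 + 10*u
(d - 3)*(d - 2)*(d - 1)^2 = d^4 - 7*d^3 + 17*d^2 - 17*d + 6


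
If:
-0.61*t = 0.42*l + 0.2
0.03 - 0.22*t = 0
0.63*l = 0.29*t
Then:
No Solution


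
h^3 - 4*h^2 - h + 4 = (h - 4)*(h - 1)*(h + 1)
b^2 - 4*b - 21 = (b - 7)*(b + 3)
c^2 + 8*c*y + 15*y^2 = (c + 3*y)*(c + 5*y)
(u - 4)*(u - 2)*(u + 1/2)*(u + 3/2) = u^4 - 4*u^3 - 13*u^2/4 + 23*u/2 + 6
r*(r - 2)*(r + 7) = r^3 + 5*r^2 - 14*r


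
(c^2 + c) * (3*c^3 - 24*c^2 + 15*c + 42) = 3*c^5 - 21*c^4 - 9*c^3 + 57*c^2 + 42*c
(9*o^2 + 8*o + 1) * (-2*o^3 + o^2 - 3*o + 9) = -18*o^5 - 7*o^4 - 21*o^3 + 58*o^2 + 69*o + 9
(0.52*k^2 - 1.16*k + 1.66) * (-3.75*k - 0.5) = -1.95*k^3 + 4.09*k^2 - 5.645*k - 0.83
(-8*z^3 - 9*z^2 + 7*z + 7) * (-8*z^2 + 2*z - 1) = 64*z^5 + 56*z^4 - 66*z^3 - 33*z^2 + 7*z - 7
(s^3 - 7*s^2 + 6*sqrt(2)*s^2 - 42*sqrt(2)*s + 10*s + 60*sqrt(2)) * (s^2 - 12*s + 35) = s^5 - 19*s^4 + 6*sqrt(2)*s^4 - 114*sqrt(2)*s^3 + 129*s^3 - 365*s^2 + 774*sqrt(2)*s^2 - 2190*sqrt(2)*s + 350*s + 2100*sqrt(2)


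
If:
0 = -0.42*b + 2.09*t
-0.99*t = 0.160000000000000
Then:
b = -0.80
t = -0.16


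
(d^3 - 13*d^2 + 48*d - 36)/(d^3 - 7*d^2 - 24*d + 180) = (d - 1)/(d + 5)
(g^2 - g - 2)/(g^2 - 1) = (g - 2)/(g - 1)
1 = 1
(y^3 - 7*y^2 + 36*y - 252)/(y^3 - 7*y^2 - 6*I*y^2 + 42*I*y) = (y + 6*I)/y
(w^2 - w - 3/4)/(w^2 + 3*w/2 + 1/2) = (w - 3/2)/(w + 1)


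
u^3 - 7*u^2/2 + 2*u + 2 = (u - 2)^2*(u + 1/2)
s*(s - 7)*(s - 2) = s^3 - 9*s^2 + 14*s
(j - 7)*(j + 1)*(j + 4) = j^3 - 2*j^2 - 31*j - 28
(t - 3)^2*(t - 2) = t^3 - 8*t^2 + 21*t - 18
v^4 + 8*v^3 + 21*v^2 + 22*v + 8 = (v + 1)^2*(v + 2)*(v + 4)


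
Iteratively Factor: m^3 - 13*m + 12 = (m - 1)*(m^2 + m - 12) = (m - 3)*(m - 1)*(m + 4)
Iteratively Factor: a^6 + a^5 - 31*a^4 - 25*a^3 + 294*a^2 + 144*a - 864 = (a + 3)*(a^5 - 2*a^4 - 25*a^3 + 50*a^2 + 144*a - 288) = (a + 3)*(a + 4)*(a^4 - 6*a^3 - a^2 + 54*a - 72) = (a - 2)*(a + 3)*(a + 4)*(a^3 - 4*a^2 - 9*a + 36) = (a - 4)*(a - 2)*(a + 3)*(a + 4)*(a^2 - 9) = (a - 4)*(a - 2)*(a + 3)^2*(a + 4)*(a - 3)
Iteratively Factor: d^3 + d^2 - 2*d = (d - 1)*(d^2 + 2*d) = d*(d - 1)*(d + 2)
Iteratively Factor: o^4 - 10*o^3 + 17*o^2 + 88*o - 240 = (o - 4)*(o^3 - 6*o^2 - 7*o + 60) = (o - 5)*(o - 4)*(o^2 - o - 12) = (o - 5)*(o - 4)*(o + 3)*(o - 4)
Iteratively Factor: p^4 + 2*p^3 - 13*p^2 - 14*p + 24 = (p - 1)*(p^3 + 3*p^2 - 10*p - 24) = (p - 3)*(p - 1)*(p^2 + 6*p + 8) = (p - 3)*(p - 1)*(p + 2)*(p + 4)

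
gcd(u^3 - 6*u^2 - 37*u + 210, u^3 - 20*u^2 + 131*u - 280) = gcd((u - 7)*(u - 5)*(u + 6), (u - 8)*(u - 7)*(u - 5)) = u^2 - 12*u + 35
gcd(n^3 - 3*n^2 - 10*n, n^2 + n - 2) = n + 2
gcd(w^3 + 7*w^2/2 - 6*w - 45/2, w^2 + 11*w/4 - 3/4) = w + 3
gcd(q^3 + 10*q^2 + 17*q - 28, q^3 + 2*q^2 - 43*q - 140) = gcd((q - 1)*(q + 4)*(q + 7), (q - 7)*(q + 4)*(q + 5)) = q + 4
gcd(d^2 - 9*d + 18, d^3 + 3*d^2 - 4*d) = 1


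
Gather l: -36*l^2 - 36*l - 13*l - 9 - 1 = -36*l^2 - 49*l - 10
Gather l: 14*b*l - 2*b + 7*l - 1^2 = -2*b + l*(14*b + 7) - 1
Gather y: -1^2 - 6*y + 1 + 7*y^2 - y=7*y^2 - 7*y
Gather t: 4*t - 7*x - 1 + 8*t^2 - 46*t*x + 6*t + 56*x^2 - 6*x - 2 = 8*t^2 + t*(10 - 46*x) + 56*x^2 - 13*x - 3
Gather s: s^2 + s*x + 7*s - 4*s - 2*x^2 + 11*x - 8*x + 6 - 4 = s^2 + s*(x + 3) - 2*x^2 + 3*x + 2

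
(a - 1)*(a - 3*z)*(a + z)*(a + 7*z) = a^4 + 5*a^3*z - a^3 - 17*a^2*z^2 - 5*a^2*z - 21*a*z^3 + 17*a*z^2 + 21*z^3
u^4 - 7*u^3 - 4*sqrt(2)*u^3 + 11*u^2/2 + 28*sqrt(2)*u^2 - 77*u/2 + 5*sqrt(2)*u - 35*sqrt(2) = (u - 7)*(u - 5*sqrt(2)/2)*(u - 2*sqrt(2))*(u + sqrt(2)/2)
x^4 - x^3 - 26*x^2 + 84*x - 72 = (x - 3)*(x - 2)^2*(x + 6)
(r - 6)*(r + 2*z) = r^2 + 2*r*z - 6*r - 12*z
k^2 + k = k*(k + 1)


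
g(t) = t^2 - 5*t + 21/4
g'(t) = 2*t - 5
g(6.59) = 15.73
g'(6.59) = 8.18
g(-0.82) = 10.02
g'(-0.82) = -6.64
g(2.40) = -0.99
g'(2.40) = -0.20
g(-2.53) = 24.30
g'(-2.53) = -10.06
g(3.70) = 0.44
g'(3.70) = 2.40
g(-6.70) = 83.64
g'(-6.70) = -18.40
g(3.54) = 0.08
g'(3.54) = 2.08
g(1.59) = -0.17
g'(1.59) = -1.82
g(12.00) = 89.25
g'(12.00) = 19.00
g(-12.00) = 209.25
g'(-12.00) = -29.00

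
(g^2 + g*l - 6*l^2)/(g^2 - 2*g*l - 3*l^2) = (-g^2 - g*l + 6*l^2)/(-g^2 + 2*g*l + 3*l^2)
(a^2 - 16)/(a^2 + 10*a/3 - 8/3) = 3*(a - 4)/(3*a - 2)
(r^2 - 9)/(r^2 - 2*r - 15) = (r - 3)/(r - 5)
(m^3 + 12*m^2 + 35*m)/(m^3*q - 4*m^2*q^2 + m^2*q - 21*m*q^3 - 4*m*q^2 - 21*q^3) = m*(-m^2 - 12*m - 35)/(q*(-m^3 + 4*m^2*q - m^2 + 21*m*q^2 + 4*m*q + 21*q^2))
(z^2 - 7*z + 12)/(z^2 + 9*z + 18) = (z^2 - 7*z + 12)/(z^2 + 9*z + 18)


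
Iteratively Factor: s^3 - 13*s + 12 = (s - 1)*(s^2 + s - 12) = (s - 3)*(s - 1)*(s + 4)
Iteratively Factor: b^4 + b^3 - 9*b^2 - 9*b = (b + 3)*(b^3 - 2*b^2 - 3*b) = (b + 1)*(b + 3)*(b^2 - 3*b) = (b - 3)*(b + 1)*(b + 3)*(b)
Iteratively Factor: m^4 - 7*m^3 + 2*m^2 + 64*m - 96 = (m + 3)*(m^3 - 10*m^2 + 32*m - 32) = (m - 2)*(m + 3)*(m^2 - 8*m + 16) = (m - 4)*(m - 2)*(m + 3)*(m - 4)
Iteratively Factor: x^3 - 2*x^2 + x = (x)*(x^2 - 2*x + 1) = x*(x - 1)*(x - 1)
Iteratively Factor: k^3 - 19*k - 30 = (k + 3)*(k^2 - 3*k - 10) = (k + 2)*(k + 3)*(k - 5)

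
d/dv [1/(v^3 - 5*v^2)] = (10 - 3*v)/(v^3*(v - 5)^2)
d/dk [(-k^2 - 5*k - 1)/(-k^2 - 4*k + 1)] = (-k^2 - 4*k - 9)/(k^4 + 8*k^3 + 14*k^2 - 8*k + 1)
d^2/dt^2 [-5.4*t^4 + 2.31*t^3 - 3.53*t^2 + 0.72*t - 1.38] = -64.8*t^2 + 13.86*t - 7.06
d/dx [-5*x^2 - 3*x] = -10*x - 3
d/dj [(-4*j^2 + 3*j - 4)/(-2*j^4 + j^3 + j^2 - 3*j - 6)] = ((8*j - 3)*(2*j^4 - j^3 - j^2 + 3*j + 6) - (4*j^2 - 3*j + 4)*(8*j^3 - 3*j^2 - 2*j + 3))/(2*j^4 - j^3 - j^2 + 3*j + 6)^2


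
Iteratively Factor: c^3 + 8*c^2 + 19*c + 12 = (c + 3)*(c^2 + 5*c + 4) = (c + 3)*(c + 4)*(c + 1)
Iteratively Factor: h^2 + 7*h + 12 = (h + 4)*(h + 3)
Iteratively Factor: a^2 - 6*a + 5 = (a - 1)*(a - 5)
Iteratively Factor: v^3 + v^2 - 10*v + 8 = (v - 1)*(v^2 + 2*v - 8) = (v - 1)*(v + 4)*(v - 2)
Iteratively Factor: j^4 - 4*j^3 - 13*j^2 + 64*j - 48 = (j - 4)*(j^3 - 13*j + 12) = (j - 4)*(j - 1)*(j^2 + j - 12) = (j - 4)*(j - 3)*(j - 1)*(j + 4)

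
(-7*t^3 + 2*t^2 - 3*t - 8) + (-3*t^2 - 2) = -7*t^3 - t^2 - 3*t - 10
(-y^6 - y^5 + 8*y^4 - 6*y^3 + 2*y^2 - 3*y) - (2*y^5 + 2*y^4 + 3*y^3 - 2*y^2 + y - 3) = -y^6 - 3*y^5 + 6*y^4 - 9*y^3 + 4*y^2 - 4*y + 3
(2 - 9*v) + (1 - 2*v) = 3 - 11*v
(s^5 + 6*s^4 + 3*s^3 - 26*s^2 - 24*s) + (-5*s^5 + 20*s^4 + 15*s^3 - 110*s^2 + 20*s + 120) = -4*s^5 + 26*s^4 + 18*s^3 - 136*s^2 - 4*s + 120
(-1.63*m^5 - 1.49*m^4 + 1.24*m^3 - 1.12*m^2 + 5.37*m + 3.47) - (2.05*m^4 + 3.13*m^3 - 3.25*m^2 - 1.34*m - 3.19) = -1.63*m^5 - 3.54*m^4 - 1.89*m^3 + 2.13*m^2 + 6.71*m + 6.66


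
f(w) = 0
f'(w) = 0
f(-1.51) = 0.00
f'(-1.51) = 0.00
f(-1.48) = 0.00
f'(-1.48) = 0.00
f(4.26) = 0.00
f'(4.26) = 0.00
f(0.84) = 0.00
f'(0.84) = 0.00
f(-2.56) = 0.00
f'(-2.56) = 0.00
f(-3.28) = 0.00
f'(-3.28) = 0.00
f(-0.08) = 0.00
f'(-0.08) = 0.00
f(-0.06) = 0.00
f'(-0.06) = 0.00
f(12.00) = 0.00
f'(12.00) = 0.00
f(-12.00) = 0.00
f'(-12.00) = 0.00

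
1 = 1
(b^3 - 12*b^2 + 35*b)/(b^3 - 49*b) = (b - 5)/(b + 7)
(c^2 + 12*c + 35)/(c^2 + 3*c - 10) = (c + 7)/(c - 2)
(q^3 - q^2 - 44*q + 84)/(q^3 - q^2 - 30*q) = (q^2 + 5*q - 14)/(q*(q + 5))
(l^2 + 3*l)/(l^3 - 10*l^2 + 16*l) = (l + 3)/(l^2 - 10*l + 16)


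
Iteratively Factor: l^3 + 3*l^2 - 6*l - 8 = (l + 1)*(l^2 + 2*l - 8) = (l + 1)*(l + 4)*(l - 2)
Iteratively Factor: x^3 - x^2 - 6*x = (x - 3)*(x^2 + 2*x) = (x - 3)*(x + 2)*(x)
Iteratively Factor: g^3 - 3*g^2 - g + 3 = (g + 1)*(g^2 - 4*g + 3) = (g - 1)*(g + 1)*(g - 3)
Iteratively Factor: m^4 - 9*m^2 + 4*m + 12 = (m - 2)*(m^3 + 2*m^2 - 5*m - 6) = (m - 2)*(m + 1)*(m^2 + m - 6) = (m - 2)^2*(m + 1)*(m + 3)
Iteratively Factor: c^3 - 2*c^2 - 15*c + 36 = (c + 4)*(c^2 - 6*c + 9) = (c - 3)*(c + 4)*(c - 3)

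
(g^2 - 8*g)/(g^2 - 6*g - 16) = g/(g + 2)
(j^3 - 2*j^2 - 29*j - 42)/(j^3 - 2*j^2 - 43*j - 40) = (-j^3 + 2*j^2 + 29*j + 42)/(-j^3 + 2*j^2 + 43*j + 40)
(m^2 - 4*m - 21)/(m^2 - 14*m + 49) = (m + 3)/(m - 7)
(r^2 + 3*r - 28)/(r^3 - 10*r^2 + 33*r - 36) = (r + 7)/(r^2 - 6*r + 9)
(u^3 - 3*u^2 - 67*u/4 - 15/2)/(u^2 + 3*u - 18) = (4*u^3 - 12*u^2 - 67*u - 30)/(4*(u^2 + 3*u - 18))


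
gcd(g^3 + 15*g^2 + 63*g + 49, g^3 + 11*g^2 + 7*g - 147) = g^2 + 14*g + 49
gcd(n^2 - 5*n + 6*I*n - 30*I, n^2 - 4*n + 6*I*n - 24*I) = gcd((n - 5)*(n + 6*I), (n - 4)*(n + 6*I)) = n + 6*I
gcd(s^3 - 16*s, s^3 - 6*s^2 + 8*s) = s^2 - 4*s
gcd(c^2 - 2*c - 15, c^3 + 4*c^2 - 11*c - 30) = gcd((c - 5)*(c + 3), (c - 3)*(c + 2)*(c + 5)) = 1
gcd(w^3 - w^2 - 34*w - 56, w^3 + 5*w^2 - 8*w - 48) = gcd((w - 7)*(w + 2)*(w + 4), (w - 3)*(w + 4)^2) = w + 4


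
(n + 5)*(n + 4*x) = n^2 + 4*n*x + 5*n + 20*x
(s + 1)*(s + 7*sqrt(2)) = s^2 + s + 7*sqrt(2)*s + 7*sqrt(2)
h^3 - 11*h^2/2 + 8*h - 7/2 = (h - 7/2)*(h - 1)^2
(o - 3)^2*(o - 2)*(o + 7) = o^4 - o^3 - 35*o^2 + 129*o - 126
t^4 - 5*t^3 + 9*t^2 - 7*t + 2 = (t - 2)*(t - 1)^3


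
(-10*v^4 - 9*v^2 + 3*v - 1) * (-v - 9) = 10*v^5 + 90*v^4 + 9*v^3 + 78*v^2 - 26*v + 9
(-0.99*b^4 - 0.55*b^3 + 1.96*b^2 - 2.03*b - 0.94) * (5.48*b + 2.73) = -5.4252*b^5 - 5.7167*b^4 + 9.2393*b^3 - 5.7736*b^2 - 10.6931*b - 2.5662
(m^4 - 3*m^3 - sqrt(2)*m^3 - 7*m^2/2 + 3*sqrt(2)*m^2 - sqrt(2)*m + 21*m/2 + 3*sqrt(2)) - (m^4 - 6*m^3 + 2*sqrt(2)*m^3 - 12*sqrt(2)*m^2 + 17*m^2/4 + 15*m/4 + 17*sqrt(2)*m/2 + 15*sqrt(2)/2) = -3*sqrt(2)*m^3 + 3*m^3 - 31*m^2/4 + 15*sqrt(2)*m^2 - 19*sqrt(2)*m/2 + 27*m/4 - 9*sqrt(2)/2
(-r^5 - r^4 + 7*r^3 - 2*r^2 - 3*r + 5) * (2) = -2*r^5 - 2*r^4 + 14*r^3 - 4*r^2 - 6*r + 10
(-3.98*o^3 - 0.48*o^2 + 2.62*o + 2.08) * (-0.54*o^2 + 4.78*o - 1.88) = 2.1492*o^5 - 18.7652*o^4 + 3.7732*o^3 + 12.3028*o^2 + 5.0168*o - 3.9104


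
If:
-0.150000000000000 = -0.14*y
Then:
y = 1.07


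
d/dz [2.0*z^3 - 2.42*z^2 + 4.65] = z*(6.0*z - 4.84)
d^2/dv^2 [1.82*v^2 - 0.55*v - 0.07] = 3.64000000000000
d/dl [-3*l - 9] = -3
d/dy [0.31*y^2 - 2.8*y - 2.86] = 0.62*y - 2.8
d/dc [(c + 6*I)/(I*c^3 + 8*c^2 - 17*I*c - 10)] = 2*(I*c^3 - 5*c^2 + 48*I*c + 56)/(c^6 - 16*I*c^5 - 98*c^4 + 292*I*c^3 + 449*c^2 - 340*I*c - 100)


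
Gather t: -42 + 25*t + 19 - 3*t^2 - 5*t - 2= -3*t^2 + 20*t - 25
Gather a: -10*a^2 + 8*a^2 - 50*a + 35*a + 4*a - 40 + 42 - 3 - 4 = -2*a^2 - 11*a - 5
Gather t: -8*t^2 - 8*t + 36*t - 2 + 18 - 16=-8*t^2 + 28*t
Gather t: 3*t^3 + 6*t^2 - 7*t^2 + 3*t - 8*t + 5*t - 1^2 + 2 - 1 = 3*t^3 - t^2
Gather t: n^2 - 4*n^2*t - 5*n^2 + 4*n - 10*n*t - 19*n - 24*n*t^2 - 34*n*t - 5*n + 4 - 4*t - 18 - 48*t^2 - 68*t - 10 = -4*n^2 - 20*n + t^2*(-24*n - 48) + t*(-4*n^2 - 44*n - 72) - 24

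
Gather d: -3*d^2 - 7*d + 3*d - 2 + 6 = -3*d^2 - 4*d + 4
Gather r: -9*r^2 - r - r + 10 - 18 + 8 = -9*r^2 - 2*r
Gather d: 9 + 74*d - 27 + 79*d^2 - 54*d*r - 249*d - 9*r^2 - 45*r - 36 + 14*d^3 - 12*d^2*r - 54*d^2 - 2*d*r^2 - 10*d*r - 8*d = 14*d^3 + d^2*(25 - 12*r) + d*(-2*r^2 - 64*r - 183) - 9*r^2 - 45*r - 54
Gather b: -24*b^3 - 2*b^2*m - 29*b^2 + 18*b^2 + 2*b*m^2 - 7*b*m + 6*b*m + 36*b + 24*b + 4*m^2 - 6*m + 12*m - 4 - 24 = -24*b^3 + b^2*(-2*m - 11) + b*(2*m^2 - m + 60) + 4*m^2 + 6*m - 28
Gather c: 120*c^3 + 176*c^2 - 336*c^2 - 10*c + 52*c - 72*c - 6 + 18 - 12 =120*c^3 - 160*c^2 - 30*c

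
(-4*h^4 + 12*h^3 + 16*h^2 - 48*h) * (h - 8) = -4*h^5 + 44*h^4 - 80*h^3 - 176*h^2 + 384*h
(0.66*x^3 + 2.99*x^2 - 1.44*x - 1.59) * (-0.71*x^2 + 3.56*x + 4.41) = -0.4686*x^5 + 0.2267*x^4 + 14.5774*x^3 + 9.1884*x^2 - 12.0108*x - 7.0119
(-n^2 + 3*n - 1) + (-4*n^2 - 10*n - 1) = -5*n^2 - 7*n - 2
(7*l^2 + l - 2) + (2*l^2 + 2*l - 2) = 9*l^2 + 3*l - 4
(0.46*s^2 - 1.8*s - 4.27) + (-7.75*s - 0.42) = 0.46*s^2 - 9.55*s - 4.69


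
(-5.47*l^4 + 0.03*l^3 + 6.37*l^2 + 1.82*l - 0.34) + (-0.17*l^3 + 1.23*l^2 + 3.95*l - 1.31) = -5.47*l^4 - 0.14*l^3 + 7.6*l^2 + 5.77*l - 1.65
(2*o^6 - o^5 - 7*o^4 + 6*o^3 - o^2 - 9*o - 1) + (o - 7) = 2*o^6 - o^5 - 7*o^4 + 6*o^3 - o^2 - 8*o - 8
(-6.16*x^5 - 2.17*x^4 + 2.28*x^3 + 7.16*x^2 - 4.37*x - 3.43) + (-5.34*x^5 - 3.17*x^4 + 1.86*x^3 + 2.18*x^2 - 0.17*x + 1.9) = -11.5*x^5 - 5.34*x^4 + 4.14*x^3 + 9.34*x^2 - 4.54*x - 1.53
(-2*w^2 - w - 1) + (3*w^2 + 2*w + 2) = w^2 + w + 1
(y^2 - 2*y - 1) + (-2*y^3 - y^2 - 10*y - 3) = -2*y^3 - 12*y - 4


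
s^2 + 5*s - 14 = (s - 2)*(s + 7)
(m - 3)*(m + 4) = m^2 + m - 12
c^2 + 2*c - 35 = (c - 5)*(c + 7)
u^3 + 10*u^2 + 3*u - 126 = (u - 3)*(u + 6)*(u + 7)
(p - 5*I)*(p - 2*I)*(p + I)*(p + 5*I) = p^4 - I*p^3 + 27*p^2 - 25*I*p + 50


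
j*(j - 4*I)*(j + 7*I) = j^3 + 3*I*j^2 + 28*j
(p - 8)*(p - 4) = p^2 - 12*p + 32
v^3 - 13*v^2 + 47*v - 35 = (v - 7)*(v - 5)*(v - 1)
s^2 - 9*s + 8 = (s - 8)*(s - 1)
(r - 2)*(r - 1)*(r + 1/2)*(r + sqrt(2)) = r^4 - 5*r^3/2 + sqrt(2)*r^3 - 5*sqrt(2)*r^2/2 + r^2/2 + sqrt(2)*r/2 + r + sqrt(2)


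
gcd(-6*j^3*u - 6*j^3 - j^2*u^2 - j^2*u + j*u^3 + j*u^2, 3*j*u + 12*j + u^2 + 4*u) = 1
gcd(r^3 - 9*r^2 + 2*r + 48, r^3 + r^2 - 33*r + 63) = r - 3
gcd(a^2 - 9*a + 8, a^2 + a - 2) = a - 1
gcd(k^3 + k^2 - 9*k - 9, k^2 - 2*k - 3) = k^2 - 2*k - 3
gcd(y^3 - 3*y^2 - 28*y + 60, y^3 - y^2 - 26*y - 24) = y - 6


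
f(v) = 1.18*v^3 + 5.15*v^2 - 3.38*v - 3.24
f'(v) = 3.54*v^2 + 10.3*v - 3.38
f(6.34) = 483.05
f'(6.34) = 204.21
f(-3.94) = 17.85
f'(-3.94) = 10.99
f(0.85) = -1.67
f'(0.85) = 7.93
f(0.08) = -3.48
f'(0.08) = -2.53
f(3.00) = 64.83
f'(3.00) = 59.38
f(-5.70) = -35.18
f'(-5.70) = 52.92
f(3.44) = 94.11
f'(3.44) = 73.94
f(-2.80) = 20.70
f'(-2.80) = -4.47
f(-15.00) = -2776.29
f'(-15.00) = 638.62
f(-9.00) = -415.89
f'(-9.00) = 190.66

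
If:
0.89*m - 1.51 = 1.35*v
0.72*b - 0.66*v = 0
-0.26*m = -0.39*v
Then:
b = -92.28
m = -151.00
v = -100.67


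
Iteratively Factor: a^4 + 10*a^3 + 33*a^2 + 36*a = (a + 4)*(a^3 + 6*a^2 + 9*a) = (a + 3)*(a + 4)*(a^2 + 3*a) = (a + 3)^2*(a + 4)*(a)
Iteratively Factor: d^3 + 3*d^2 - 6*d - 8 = (d - 2)*(d^2 + 5*d + 4) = (d - 2)*(d + 4)*(d + 1)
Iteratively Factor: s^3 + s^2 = (s)*(s^2 + s) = s*(s + 1)*(s)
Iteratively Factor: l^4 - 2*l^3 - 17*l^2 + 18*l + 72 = (l - 3)*(l^3 + l^2 - 14*l - 24) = (l - 4)*(l - 3)*(l^2 + 5*l + 6) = (l - 4)*(l - 3)*(l + 3)*(l + 2)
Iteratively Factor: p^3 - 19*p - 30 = (p + 3)*(p^2 - 3*p - 10) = (p - 5)*(p + 3)*(p + 2)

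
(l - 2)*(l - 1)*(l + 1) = l^3 - 2*l^2 - l + 2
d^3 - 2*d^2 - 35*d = d*(d - 7)*(d + 5)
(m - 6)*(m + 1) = m^2 - 5*m - 6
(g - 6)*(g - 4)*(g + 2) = g^3 - 8*g^2 + 4*g + 48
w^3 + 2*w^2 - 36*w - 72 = (w - 6)*(w + 2)*(w + 6)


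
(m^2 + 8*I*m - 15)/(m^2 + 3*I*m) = (m + 5*I)/m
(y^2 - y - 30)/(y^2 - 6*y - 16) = (-y^2 + y + 30)/(-y^2 + 6*y + 16)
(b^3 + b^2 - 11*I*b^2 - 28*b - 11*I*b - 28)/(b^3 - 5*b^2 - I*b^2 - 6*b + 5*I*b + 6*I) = (b^2 - 11*I*b - 28)/(b^2 - b*(6 + I) + 6*I)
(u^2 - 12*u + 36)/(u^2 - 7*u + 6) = (u - 6)/(u - 1)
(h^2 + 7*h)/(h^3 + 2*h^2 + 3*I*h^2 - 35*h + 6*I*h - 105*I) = h/(h^2 + h*(-5 + 3*I) - 15*I)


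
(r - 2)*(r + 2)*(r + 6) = r^3 + 6*r^2 - 4*r - 24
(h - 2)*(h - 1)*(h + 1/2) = h^3 - 5*h^2/2 + h/2 + 1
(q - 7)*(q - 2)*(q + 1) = q^3 - 8*q^2 + 5*q + 14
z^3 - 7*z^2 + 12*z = z*(z - 4)*(z - 3)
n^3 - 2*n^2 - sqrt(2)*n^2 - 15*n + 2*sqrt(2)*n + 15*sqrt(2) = (n - 5)*(n + 3)*(n - sqrt(2))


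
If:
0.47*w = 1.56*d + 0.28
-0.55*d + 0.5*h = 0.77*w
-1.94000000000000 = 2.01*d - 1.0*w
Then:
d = 1.03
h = 7.30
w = 4.00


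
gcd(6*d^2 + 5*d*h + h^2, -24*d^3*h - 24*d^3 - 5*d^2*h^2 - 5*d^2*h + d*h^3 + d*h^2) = 3*d + h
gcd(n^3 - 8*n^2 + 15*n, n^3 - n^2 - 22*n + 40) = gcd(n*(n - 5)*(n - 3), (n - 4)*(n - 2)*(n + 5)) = 1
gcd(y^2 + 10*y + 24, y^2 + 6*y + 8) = y + 4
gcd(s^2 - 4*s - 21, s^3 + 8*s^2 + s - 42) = s + 3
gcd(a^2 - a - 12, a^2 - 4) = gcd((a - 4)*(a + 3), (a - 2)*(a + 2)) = 1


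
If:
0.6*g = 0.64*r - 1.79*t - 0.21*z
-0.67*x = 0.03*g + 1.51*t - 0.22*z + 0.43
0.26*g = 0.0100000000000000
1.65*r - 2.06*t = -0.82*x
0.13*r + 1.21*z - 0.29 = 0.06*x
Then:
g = 0.04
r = 2.25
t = 0.81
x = -2.51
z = -0.13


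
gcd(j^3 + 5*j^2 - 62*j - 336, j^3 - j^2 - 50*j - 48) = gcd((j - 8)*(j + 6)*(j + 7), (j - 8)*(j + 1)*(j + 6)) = j^2 - 2*j - 48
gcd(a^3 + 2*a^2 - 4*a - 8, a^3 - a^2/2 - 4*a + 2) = a^2 - 4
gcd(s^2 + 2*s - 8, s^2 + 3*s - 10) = s - 2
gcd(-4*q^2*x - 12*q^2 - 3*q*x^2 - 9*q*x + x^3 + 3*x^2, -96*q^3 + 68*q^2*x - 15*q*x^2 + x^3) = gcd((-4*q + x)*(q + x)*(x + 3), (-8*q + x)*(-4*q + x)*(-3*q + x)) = -4*q + x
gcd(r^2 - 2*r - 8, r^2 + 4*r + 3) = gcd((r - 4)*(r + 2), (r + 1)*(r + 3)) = 1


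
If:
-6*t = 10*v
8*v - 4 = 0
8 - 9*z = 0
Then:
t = -5/6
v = 1/2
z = 8/9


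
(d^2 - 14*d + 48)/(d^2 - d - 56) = (d - 6)/(d + 7)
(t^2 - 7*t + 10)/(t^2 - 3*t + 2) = (t - 5)/(t - 1)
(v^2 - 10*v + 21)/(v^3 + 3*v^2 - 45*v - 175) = (v - 3)/(v^2 + 10*v + 25)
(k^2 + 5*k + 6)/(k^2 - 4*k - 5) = (k^2 + 5*k + 6)/(k^2 - 4*k - 5)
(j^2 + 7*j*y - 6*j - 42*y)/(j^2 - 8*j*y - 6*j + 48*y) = (-j - 7*y)/(-j + 8*y)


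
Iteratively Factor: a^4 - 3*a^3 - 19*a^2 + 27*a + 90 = (a - 5)*(a^3 + 2*a^2 - 9*a - 18) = (a - 5)*(a + 2)*(a^2 - 9) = (a - 5)*(a + 2)*(a + 3)*(a - 3)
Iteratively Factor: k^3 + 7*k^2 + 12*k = (k + 4)*(k^2 + 3*k) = k*(k + 4)*(k + 3)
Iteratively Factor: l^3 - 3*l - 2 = (l + 1)*(l^2 - l - 2) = (l - 2)*(l + 1)*(l + 1)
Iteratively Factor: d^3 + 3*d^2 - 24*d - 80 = (d + 4)*(d^2 - d - 20) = (d + 4)^2*(d - 5)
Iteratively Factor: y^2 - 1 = (y + 1)*(y - 1)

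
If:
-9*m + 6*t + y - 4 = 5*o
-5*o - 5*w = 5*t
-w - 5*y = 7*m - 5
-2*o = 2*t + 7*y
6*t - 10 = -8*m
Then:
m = 643/992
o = -985/992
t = 199/248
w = 189/992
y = 27/496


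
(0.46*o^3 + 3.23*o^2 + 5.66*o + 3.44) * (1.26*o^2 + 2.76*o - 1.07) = 0.5796*o^5 + 5.3394*o^4 + 15.5542*o^3 + 16.4999*o^2 + 3.4382*o - 3.6808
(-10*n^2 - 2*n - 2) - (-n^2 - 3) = -9*n^2 - 2*n + 1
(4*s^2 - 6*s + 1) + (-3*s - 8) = 4*s^2 - 9*s - 7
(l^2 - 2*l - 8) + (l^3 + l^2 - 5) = l^3 + 2*l^2 - 2*l - 13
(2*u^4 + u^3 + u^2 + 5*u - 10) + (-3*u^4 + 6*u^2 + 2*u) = -u^4 + u^3 + 7*u^2 + 7*u - 10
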